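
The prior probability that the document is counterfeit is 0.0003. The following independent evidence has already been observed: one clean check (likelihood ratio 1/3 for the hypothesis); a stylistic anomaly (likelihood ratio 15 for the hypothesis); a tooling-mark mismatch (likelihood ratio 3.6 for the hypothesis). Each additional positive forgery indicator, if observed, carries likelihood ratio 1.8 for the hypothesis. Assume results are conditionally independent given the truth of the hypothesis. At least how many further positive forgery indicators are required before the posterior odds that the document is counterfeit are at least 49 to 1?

Prior odds = 0.0003/0.9997 = 3/9997.
Combined Bayes factor of the evidence already in hand = (1/3) × 15 × 3.6 = 18.
Odds after that evidence = (3/9997) × 18 = 54/9997.
Target odds = 49.
Need 1.8ⁿ ≥ 49 ÷ (54/9997) = 489853/54.
1.8¹⁵ ≈6746.64 falls short of 489853/54 but 1.8¹⁶ ≈12144 reaches it, so n = 16.

16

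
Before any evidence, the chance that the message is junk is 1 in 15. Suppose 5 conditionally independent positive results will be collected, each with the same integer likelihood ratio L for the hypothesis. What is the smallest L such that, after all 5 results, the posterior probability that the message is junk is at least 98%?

4

Prior odds = (1/15)/(14/15) = 1/14.
Target odds = 0.98/0.02 = 49.
Need L⁵ ≥ 49 ÷ (1/14) = 686.
3⁵ = 243 < 686 ≤ 1024 = 4⁵, so L = 4.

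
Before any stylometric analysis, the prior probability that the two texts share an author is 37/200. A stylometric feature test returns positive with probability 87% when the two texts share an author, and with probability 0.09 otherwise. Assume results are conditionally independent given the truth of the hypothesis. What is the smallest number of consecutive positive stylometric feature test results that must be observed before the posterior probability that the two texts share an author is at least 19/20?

2

Prior odds: 0.185 ÷ 0.815 = 37/163.
Likelihood ratio of a positive result = 0.87/0.09 = 29/3.
Target odds: 0.95 ÷ 0.05 = 19.
Need (37/163) × (29/3)ⁿ ≥ 19, i.e. (29/3)ⁿ ≥ 3097/37.
(29/3)¹ = 29/3 falls short of 3097/37 but (29/3)² = 841/9 reaches it, so n = 2.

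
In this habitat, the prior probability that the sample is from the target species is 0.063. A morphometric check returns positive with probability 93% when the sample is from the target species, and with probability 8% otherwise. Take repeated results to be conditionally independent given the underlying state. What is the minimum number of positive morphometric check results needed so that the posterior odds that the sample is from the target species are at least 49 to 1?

3

Prior odds: 0.063 ÷ 0.937 = 63/937.
Likelihood ratio of a positive result = 0.93/0.08 = 11.625.
Target odds = 49.
Need (63/937) × 11.625ⁿ ≥ 49, i.e. 11.625ⁿ ≥ 6559/9.
11.625² = 135.140625 falls short of 6559/9 but 11.625³ = 804357/512 reaches it, so n = 3.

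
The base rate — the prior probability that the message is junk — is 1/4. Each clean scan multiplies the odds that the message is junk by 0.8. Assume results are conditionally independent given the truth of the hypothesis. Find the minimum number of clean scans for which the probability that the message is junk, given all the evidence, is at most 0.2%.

23

Prior odds = 0.25/0.75 = 1/3.
Likelihood ratio per clean scan = 0.8.
Target posterior odds = 0.002/0.998 = 1/499.
Need (1/3) × 0.8ⁿ ≤ 1/499, i.e. 0.8ⁿ ≤ 3/499.
0.8²² ≈0.0073787 is still above 3/499 but 0.8²³ ≈0.00590296 is at or below it, so n = 23.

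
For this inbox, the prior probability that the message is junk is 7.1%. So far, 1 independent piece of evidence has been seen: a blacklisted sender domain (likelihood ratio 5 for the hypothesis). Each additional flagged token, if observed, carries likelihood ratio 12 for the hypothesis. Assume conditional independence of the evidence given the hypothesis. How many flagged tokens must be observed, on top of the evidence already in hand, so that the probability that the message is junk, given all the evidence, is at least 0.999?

4

Prior odds = 0.071/0.929 = 71/929.
Bayes factor of the evidence already in hand = 5.
Odds after that evidence = (71/929) × 5 = 355/929.
Target odds = 0.999/0.001 = 999.
Need 12ⁿ ≥ 999 ÷ (355/929) = 928071/355.
12³ = 1728 falls short of 928071/355 but 12⁴ = 20736 reaches it, so n = 4.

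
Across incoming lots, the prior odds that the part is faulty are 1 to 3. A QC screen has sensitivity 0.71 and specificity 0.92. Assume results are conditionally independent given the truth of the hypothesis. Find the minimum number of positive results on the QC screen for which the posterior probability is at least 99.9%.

4

Prior odds = 1/3.
False-positive rate = 1 − 0.92 = 0.08; likelihood ratio of a positive = 0.71/0.08 = 8.875.
Target odds: 0.999 ÷ 0.001 = 999.
Need (1/3) × 8.875ⁿ ≥ 999, i.e. 8.875ⁿ ≥ 2997.
8.875³ = 357911/512 falls short of 2997 but 8.875⁴ = 25411681/4096 reaches it, so n = 4.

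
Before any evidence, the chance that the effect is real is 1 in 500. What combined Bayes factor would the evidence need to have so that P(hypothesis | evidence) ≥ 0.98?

24451

Prior odds = 0.002/0.998 = 1/499.
Target odds = 0.98/0.02 = 49.
Required Bayes factor = 49 ÷ (1/499) = 24451.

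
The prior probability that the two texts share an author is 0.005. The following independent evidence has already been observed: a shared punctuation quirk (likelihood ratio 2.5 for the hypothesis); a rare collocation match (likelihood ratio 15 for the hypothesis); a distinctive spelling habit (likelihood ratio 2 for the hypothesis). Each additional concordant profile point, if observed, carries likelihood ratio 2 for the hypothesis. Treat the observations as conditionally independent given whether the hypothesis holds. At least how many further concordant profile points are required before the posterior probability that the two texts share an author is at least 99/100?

Prior odds = 0.005/0.995 = 1/199.
Combined Bayes factor of the evidence already in hand = 2.5 × 15 × 2 = 75.
Odds after that evidence = (1/199) × 75 = 75/199.
Target odds = 0.99/0.01 = 99.
Need 2ⁿ ≥ 99 ÷ (75/199) = 262.68.
2⁸ = 256 falls short of 262.68 but 2⁹ = 512 reaches it, so n = 9.

9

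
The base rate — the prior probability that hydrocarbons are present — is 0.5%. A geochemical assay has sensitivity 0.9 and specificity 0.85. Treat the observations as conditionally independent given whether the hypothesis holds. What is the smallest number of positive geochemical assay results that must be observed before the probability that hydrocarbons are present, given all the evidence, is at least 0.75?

4

Prior odds: 0.005 ÷ 0.995 = 1/199.
False-positive rate = 1 − 0.85 = 0.15; likelihood ratio of a positive = 0.9/0.15 = 6.
Target posterior odds = 0.75/0.25 = 3.
Need (1/199) × 6ⁿ ≥ 3, i.e. 6ⁿ ≥ 597.
6³ = 216 falls short of 597 but 6⁴ = 1296 reaches it, so n = 4.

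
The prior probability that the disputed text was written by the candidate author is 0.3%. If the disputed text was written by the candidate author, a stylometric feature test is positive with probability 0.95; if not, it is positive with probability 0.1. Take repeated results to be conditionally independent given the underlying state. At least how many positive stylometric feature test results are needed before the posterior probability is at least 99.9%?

6

Prior odds: 0.003 ÷ 0.997 = 3/997.
Likelihood ratio of a positive = 0.95/0.1 = 9.5.
Target odds: 0.999 ÷ 0.001 = 999.
Require 9.5ⁿ ≥ 999 ÷ (3/997) = 332001.
9.5⁵ = 77378.09375 falls short of 332001 but 9.5⁶ = 47045881/64 reaches it, so n = 6.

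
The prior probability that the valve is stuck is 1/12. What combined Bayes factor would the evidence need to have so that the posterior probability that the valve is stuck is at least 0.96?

264

Prior odds = (1/12)/(11/12) = 1/11.
Target odds = 0.96/0.04 = 24.
Required Bayes factor = 24 ÷ (1/11) = 264.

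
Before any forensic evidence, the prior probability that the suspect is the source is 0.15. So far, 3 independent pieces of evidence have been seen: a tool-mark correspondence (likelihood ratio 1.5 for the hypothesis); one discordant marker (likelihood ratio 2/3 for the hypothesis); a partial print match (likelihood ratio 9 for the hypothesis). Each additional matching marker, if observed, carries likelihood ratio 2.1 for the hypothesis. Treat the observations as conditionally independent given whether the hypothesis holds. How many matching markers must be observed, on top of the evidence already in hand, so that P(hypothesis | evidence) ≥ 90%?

3

Prior odds = 0.15/0.85 = 3/17.
Combined Bayes factor of the evidence already in hand = 1.5 × (2/3) × 9 = 9.
Odds after that evidence = (3/17) × 9 = 27/17.
Target odds = 0.9/0.1 = 9.
Need 2.1ⁿ ≥ 9 ÷ (27/17) = 17/3.
2.1² = 4.41 falls short of 17/3 but 2.1³ = 9.261 reaches it, so n = 3.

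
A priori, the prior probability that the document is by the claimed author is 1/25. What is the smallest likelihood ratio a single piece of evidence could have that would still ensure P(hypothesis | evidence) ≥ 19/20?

Prior odds = 0.04/0.96 = 1/24.
Target odds = 0.95/0.05 = 19.
Required Bayes factor = 19 ÷ (1/24) = 456.

456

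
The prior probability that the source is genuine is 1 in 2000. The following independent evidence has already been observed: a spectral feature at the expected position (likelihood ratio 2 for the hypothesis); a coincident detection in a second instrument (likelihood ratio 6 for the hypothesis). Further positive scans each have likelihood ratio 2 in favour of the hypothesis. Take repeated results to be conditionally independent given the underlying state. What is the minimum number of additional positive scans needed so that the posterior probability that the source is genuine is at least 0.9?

Prior odds = 0.0005/0.9995 = 1/1999.
Combined Bayes factor of the evidence already in hand = 2 × 6 = 12.
Odds after that evidence = (1/1999) × 12 = 12/1999.
Target odds = 0.9/0.1 = 9.
Need 2ⁿ ≥ 9 ÷ (12/1999) = 1499.25.
2¹⁰ = 1024 falls short of 1499.25 but 2¹¹ = 2048 reaches it, so n = 11.

11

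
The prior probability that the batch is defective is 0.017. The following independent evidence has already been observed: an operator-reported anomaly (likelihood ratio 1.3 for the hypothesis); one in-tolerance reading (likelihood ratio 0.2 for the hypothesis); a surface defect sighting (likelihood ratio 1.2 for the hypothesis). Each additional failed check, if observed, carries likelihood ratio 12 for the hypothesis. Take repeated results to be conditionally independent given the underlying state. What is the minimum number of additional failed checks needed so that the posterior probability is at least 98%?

Prior odds = 0.017/0.983 = 17/983.
Combined Bayes factor of the evidence already in hand = 1.3 × 0.2 × 1.2 = 0.312.
Odds after that evidence = (17/983) × 0.312 = 663/122875.
Target odds = 0.98/0.02 = 49.
Need 12ⁿ ≥ 49 ÷ (663/122875) = 6020875/663.
12³ = 1728 falls short of 6020875/663 but 12⁴ = 20736 reaches it, so n = 4.

4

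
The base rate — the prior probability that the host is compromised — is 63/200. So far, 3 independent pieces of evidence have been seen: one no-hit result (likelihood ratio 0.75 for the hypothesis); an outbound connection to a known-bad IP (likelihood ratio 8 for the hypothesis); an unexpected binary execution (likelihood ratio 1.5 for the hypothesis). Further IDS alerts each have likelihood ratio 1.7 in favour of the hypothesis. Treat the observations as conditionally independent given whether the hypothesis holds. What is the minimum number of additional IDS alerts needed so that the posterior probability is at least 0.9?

Prior odds = 0.315/0.685 = 63/137.
Combined Bayes factor of the evidence already in hand = 0.75 × 8 × 1.5 = 9.
Odds after that evidence = (63/137) × 9 = 567/137.
Target odds = 0.9/0.1 = 9.
Need 1.7ⁿ ≥ 9 ÷ (567/137) = 137/63.
1.7¹ = 1.7 falls short of 137/63 but 1.7² = 2.89 reaches it, so n = 2.

2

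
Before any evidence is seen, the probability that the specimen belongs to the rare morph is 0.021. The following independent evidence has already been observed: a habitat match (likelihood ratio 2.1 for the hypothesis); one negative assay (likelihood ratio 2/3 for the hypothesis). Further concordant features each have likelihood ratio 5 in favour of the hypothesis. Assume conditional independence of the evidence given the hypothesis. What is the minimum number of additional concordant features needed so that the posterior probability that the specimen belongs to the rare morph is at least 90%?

Prior odds = 0.021/0.979 = 21/979.
Combined Bayes factor of the evidence already in hand = 2.1 × (2/3) = 1.4.
Odds after that evidence = (21/979) × 1.4 = 147/4895.
Target odds = 0.9/0.1 = 9.
Need 5ⁿ ≥ 9 ÷ (147/4895) = 14685/49.
5³ = 125 falls short of 14685/49 but 5⁴ = 625 reaches it, so n = 4.

4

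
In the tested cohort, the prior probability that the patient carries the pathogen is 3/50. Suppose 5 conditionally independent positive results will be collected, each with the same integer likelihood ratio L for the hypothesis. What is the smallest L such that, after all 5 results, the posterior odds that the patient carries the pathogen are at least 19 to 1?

4

Prior odds = 0.06/0.94 = 3/47.
Target odds = 19.
Need L⁵ ≥ 19 ÷ (3/47) = 893/3.
3⁵ = 243 < 893/3 ≤ 1024 = 4⁵, so L = 4.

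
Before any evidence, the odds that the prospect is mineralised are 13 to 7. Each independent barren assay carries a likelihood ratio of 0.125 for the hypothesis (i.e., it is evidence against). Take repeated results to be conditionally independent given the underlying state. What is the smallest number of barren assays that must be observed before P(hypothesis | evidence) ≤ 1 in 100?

3

Prior odds = 13/7.
Likelihood ratio per barren assay = 0.125.
Target odds: 0.01 ÷ 0.99 = 1/99.
Need (13/7) × 0.125ⁿ ≤ 1/99, i.e. 0.125ⁿ ≤ 7/1287.
0.125² = 0.015625 is still above 7/1287 but 0.125³ = 0.001953125 is at or below it, so n = 3.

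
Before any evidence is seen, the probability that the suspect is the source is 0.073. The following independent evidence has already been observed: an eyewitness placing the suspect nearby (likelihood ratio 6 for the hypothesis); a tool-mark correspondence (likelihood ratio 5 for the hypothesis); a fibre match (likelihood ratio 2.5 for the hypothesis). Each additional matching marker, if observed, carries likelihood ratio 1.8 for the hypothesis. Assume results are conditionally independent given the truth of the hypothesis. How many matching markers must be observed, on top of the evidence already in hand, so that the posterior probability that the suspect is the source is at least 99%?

Prior odds = 0.073/0.927 = 73/927.
Combined Bayes factor of the evidence already in hand = 6 × 5 × 2.5 = 75.
Odds after that evidence = (73/927) × 75 = 1825/309.
Target odds = 0.99/0.01 = 99.
Need 1.8ⁿ ≥ 99 ÷ (1825/309) = 30591/1825.
1.8⁴ = 10.4976 falls short of 30591/1825 but 1.8⁵ = 18.89568 reaches it, so n = 5.

5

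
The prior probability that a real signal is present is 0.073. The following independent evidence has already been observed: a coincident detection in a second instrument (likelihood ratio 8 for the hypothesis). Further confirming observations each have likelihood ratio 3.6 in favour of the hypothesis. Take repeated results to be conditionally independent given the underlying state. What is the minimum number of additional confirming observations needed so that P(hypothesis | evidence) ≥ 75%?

Prior odds = 0.073/0.927 = 73/927.
Bayes factor of the evidence already in hand = 8.
Odds after that evidence = (73/927) × 8 = 584/927.
Target odds = 0.75/0.25 = 3.
Need 3.6ⁿ ≥ 3 ÷ (584/927) = 2781/584.
3.6¹ = 3.6 falls short of 2781/584 but 3.6² = 12.96 reaches it, so n = 2.

2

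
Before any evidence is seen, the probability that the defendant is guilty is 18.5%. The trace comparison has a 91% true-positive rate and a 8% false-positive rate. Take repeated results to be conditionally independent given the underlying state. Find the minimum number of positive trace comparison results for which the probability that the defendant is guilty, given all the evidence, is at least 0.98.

3

Prior odds: 0.185 ÷ 0.815 = 37/163.
Likelihood ratio of a positive result = 0.91/0.08 = 11.375.
Target posterior odds = 0.98/0.02 = 49.
Require 11.375ⁿ ≥ 49 ÷ (37/163) = 7987/37.
11.375² = 129.390625 falls short of 7987/37 but 11.375³ = 753571/512 reaches it, so n = 3.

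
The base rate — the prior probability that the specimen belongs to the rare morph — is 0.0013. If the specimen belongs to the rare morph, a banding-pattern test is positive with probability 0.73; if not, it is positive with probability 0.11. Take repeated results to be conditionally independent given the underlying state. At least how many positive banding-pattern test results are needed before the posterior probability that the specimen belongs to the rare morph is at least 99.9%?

8

Prior odds = 0.0013/0.9987 = 13/9987.
Likelihood ratio of a positive = 0.73/0.11 = 73/11.
Target posterior odds = 0.999/0.001 = 999.
Require (73/11)ⁿ ≥ 999 ÷ (13/9987) = 9977013/13.
(73/11)⁷ ≈566906 falls short of 9977013/13 but (73/11)⁸ ≈3.7622e+06 reaches it, so n = 8.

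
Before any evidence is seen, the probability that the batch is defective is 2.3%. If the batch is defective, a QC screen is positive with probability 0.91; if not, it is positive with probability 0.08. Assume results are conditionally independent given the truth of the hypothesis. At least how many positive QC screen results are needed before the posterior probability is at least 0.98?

4

Prior odds = 0.023/0.977 = 23/977.
Likelihood ratio of a positive = 0.91/0.08 = 11.375.
Target odds: 0.98 ÷ 0.02 = 49.
Require 11.375ⁿ ≥ 49 ÷ (23/977) = 47873/23.
11.375³ = 753571/512 falls short of 47873/23 but 11.375⁴ = 68574961/4096 reaches it, so n = 4.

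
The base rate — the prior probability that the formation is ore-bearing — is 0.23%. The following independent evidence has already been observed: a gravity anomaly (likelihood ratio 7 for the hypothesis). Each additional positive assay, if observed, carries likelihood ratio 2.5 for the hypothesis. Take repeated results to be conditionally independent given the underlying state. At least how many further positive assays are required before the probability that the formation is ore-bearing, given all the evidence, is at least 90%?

Prior odds = 0.0023/0.9977 = 23/9977.
Bayes factor of the evidence already in hand = 7.
Odds after that evidence = (23/9977) × 7 = 161/9977.
Target odds = 0.9/0.1 = 9.
Need 2.5ⁿ ≥ 9 ÷ (161/9977) = 89793/161.
2.5⁶ = 244.140625 falls short of 89793/161 but 2.5⁷ = 610.3515625 reaches it, so n = 7.

7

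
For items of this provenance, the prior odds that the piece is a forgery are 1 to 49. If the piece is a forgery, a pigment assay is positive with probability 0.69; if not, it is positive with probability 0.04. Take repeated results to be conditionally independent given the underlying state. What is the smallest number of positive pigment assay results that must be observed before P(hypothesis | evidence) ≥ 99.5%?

4

Prior odds = 1/49.
Likelihood ratio of a positive = 0.69/0.04 = 17.25.
Target odds: 0.995 ÷ 0.005 = 199.
Need (1/49) × 17.25ⁿ ≥ 199, i.e. 17.25ⁿ ≥ 9751.
17.25³ = 5132.953125 falls short of 9751 but 17.25⁴ = 22667121/256 reaches it, so n = 4.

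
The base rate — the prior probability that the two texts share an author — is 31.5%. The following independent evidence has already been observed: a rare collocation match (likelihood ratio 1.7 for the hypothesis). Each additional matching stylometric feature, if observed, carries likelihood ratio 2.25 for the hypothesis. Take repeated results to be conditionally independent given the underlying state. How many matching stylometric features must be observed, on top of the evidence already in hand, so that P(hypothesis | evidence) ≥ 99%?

Prior odds = 0.315/0.685 = 63/137.
Bayes factor of the evidence already in hand = 1.7.
Odds after that evidence = (63/137) × 1.7 = 1071/1370.
Target odds = 0.99/0.01 = 99.
Need 2.25ⁿ ≥ 99 ÷ (1071/1370) = 15070/119.
2.25⁵ = 59049/1024 falls short of 15070/119 but 2.25⁶ = 531441/4096 reaches it, so n = 6.

6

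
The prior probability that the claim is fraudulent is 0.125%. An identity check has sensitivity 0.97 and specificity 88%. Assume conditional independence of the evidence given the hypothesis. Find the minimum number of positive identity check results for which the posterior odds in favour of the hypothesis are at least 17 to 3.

5

Prior odds: 0.00125 ÷ 0.99875 = 1/799.
False-positive rate = 1 − 0.88 = 0.12; likelihood ratio of a positive = 0.97/0.12 = 97/12.
Target odds = 17/3.
Require (97/12)ⁿ ≥ 17/3 ÷ (1/799) = 13583/3.
(97/12)⁴ = 88529281/20736 falls short of 13583/3 but (97/12)⁵ ≈34510.6 reaches it, so n = 5.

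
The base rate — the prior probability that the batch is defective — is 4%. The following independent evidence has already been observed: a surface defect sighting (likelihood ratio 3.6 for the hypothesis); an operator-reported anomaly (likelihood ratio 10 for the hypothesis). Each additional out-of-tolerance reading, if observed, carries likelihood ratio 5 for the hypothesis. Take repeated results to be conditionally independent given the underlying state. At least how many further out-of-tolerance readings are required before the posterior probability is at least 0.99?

3

Prior odds = 0.04/0.96 = 1/24.
Combined Bayes factor of the evidence already in hand = 3.6 × 10 = 36.
Odds after that evidence = (1/24) × 36 = 1.5.
Target odds = 0.99/0.01 = 99.
Need 5ⁿ ≥ 99 ÷ 1.5 = 66.
5² = 25 falls short of 66 but 5³ = 125 reaches it, so n = 3.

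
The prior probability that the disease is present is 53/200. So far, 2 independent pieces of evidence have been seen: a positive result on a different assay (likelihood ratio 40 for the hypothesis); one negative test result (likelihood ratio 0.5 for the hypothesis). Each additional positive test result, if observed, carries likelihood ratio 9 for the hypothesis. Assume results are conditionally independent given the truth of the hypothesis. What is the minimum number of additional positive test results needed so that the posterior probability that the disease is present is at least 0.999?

3

Prior odds = 0.265/0.735 = 53/147.
Combined Bayes factor of the evidence already in hand = 40 × 0.5 = 20.
Odds after that evidence = (53/147) × 20 = 1060/147.
Target odds = 0.999/0.001 = 999.
Need 9ⁿ ≥ 999 ÷ (1060/147) = 146853/1060.
9² = 81 falls short of 146853/1060 but 9³ = 729 reaches it, so n = 3.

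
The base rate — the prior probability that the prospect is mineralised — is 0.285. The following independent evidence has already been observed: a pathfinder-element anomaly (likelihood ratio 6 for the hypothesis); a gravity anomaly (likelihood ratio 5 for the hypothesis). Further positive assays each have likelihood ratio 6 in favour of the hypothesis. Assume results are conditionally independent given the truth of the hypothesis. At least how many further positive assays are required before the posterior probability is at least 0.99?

2

Prior odds = 0.285/0.715 = 57/143.
Combined Bayes factor of the evidence already in hand = 6 × 5 = 30.
Odds after that evidence = (57/143) × 30 = 1710/143.
Target odds = 0.99/0.01 = 99.
Need 6ⁿ ≥ 99 ÷ (1710/143) = 1573/190.
6¹ = 6 falls short of 1573/190 but 6² = 36 reaches it, so n = 2.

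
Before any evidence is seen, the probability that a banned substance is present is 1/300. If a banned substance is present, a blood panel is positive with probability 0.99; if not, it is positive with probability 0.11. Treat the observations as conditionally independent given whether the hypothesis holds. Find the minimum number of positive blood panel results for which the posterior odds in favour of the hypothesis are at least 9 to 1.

Prior odds: (1/300) ÷ (299/300) = 1/299.
Likelihood ratio of a positive = 0.99/0.11 = 9.
Target odds = 9.
Need (1/299) × 9ⁿ ≥ 9, i.e. 9ⁿ ≥ 2691.
9³ = 729 falls short of 2691 but 9⁴ = 6561 reaches it, so n = 4.

4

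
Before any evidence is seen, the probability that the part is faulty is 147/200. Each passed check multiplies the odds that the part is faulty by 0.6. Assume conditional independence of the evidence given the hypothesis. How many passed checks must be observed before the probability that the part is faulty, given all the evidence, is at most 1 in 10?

Prior odds: 0.735 ÷ 0.265 = 147/53.
Likelihood ratio per passed check = 0.6.
Target odds: 0.1 ÷ 0.9 = 1/9.
Need (147/53) × 0.6ⁿ ≤ 1/9, i.e. 0.6ⁿ ≤ 53/1323.
0.6⁶ = 729/15625 is still above 53/1323 but 0.6⁷ = 2187/78125 is at or below it, so n = 7.

7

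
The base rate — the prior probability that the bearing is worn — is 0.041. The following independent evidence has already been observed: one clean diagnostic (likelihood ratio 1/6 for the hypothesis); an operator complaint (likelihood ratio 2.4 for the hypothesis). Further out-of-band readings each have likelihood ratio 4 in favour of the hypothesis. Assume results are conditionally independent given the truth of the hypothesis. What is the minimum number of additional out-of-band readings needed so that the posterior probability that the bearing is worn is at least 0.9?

5

Prior odds = 0.041/0.959 = 41/959.
Combined Bayes factor of the evidence already in hand = (1/6) × 2.4 = 0.4.
Odds after that evidence = (41/959) × 0.4 = 82/4795.
Target odds = 0.9/0.1 = 9.
Need 4ⁿ ≥ 9 ÷ (82/4795) = 43155/82.
4⁴ = 256 falls short of 43155/82 but 4⁵ = 1024 reaches it, so n = 5.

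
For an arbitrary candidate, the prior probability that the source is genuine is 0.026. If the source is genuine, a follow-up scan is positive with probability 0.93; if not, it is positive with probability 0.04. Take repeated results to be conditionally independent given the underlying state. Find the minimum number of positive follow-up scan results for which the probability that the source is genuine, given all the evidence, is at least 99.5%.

Prior odds = 0.026/0.974 = 13/487.
Likelihood ratio of a positive = 0.93/0.04 = 23.25.
Target odds: 0.995 ÷ 0.005 = 199.
Require 23.25ⁿ ≥ 199 ÷ (13/487) = 96913/13.
23.25² = 540.5625 falls short of 96913/13 but 23.25³ = 804357/64 reaches it, so n = 3.

3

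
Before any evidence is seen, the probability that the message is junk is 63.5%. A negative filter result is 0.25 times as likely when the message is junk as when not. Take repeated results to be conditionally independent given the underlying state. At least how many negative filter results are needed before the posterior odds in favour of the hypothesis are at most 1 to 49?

4

Prior odds: 0.635 ÷ 0.365 = 127/73.
Likelihood ratio per negative filter result = 0.25.
Target odds = 1/49.
Require 0.25ⁿ ≤ 1/49 ÷ (127/73) = 73/6223.
0.25³ = 0.015625 is still above 73/6223 but 0.25⁴ = 0.00390625 is at or below it, so n = 4.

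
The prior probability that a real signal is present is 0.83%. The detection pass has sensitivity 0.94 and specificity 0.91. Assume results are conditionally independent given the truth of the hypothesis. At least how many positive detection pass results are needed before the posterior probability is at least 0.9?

Prior odds = 0.0083/0.9917 = 83/9917.
False-positive rate = 1 − 0.91 = 0.09; likelihood ratio of a positive = 0.94/0.09 = 94/9.
Target posterior odds = 0.9/0.1 = 9.
Require (94/9)ⁿ ≥ 9 ÷ (83/9917) = 89253/83.
(94/9)² = 8836/81 falls short of 89253/83 but (94/9)³ = 830584/729 reaches it, so n = 3.

3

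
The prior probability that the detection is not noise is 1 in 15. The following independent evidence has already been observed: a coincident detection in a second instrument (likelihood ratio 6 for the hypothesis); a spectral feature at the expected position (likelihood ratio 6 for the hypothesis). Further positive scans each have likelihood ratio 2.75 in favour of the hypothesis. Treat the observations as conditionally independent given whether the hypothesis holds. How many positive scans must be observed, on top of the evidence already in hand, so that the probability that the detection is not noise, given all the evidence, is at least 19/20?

2

Prior odds = (1/15)/(14/15) = 1/14.
Combined Bayes factor of the evidence already in hand = 6 × 6 = 36.
Odds after that evidence = (1/14) × 36 = 18/7.
Target odds = 0.95/0.05 = 19.
Need 2.75ⁿ ≥ 19 ÷ (18/7) = 133/18.
2.75¹ = 2.75 falls short of 133/18 but 2.75² = 7.5625 reaches it, so n = 2.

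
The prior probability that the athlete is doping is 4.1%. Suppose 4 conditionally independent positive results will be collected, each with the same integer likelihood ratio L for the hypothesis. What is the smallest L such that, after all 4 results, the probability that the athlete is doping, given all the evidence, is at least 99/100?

Prior odds = 0.041/0.959 = 41/959.
Target odds = 0.99/0.01 = 99.
Need L⁴ ≥ 99 ÷ (41/959) = 94941/41.
6⁴ = 1296 < 94941/41 ≤ 2401 = 7⁴, so L = 7.

7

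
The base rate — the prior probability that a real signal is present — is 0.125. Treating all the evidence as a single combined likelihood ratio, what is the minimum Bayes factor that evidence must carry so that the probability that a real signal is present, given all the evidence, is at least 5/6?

35

Prior odds = 0.125/0.875 = 1/7.
Target odds = (5/6)/(1/6) = 5.
Required Bayes factor = 5 ÷ (1/7) = 35.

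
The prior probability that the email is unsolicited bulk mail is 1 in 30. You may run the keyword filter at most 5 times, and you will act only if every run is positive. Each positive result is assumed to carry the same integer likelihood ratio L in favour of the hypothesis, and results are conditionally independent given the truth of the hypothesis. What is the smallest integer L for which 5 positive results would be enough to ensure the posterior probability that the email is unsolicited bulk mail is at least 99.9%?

8

Prior odds = (1/30)/(29/30) = 1/29.
Target odds = 0.999/0.001 = 999.
Need L⁵ ≥ 999 ÷ (1/29) = 28971.
7⁵ = 16807 < 28971 ≤ 32768 = 8⁵, so L = 8.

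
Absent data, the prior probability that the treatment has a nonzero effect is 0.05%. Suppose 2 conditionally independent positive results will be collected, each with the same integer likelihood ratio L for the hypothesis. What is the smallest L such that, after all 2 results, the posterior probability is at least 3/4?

78

Prior odds = 0.0005/0.9995 = 1/1999.
Target odds = 0.75/0.25 = 3.
Need L² ≥ 3 ÷ (1/1999) = 5997.
77² = 5929 < 5997 ≤ 6084 = 78², so L = 78.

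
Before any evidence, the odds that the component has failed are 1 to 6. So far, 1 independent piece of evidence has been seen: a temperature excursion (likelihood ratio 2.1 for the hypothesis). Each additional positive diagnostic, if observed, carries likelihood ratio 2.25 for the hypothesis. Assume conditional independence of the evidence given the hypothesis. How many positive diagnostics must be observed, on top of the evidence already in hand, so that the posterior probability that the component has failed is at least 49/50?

7

Prior odds = 1/6.
Bayes factor of the evidence already in hand = 2.1.
Odds after that evidence = (1/6) × 2.1 = 0.35.
Target odds = 0.98/0.02 = 49.
Need 2.25ⁿ ≥ 49 ÷ 0.35 = 140.
2.25⁶ = 531441/4096 falls short of 140 but 2.25⁷ = 4782969/16384 reaches it, so n = 7.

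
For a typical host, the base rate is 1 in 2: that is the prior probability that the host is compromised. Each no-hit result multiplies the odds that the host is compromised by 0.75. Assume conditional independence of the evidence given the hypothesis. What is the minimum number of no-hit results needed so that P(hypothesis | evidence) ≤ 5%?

11

Prior odds = 0.5/0.5 = 1.
Likelihood ratio per no-hit result = 0.75.
Target posterior odds = 0.05/0.95 = 1/19.
Need 1 × 0.75ⁿ ≤ 1/19, i.e. 0.75ⁿ ≤ 1/19.
0.75¹⁰ = 59049/1048576 is still above 1/19 but 0.75¹¹ = 177147/4194304 is at or below it, so n = 11.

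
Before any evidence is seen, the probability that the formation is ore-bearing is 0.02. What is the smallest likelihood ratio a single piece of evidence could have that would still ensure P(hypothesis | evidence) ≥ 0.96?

Prior odds = 0.02/0.98 = 1/49.
Target odds = 0.96/0.04 = 24.
Required Bayes factor = 24 ÷ (1/49) = 1176.

1176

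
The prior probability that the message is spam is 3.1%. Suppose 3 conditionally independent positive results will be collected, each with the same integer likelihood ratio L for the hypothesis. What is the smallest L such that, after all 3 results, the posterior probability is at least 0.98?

Prior odds = 0.031/0.969 = 31/969.
Target odds = 0.98/0.02 = 49.
Need L³ ≥ 49 ÷ (31/969) = 47481/31.
11³ = 1331 < 47481/31 ≤ 1728 = 12³, so L = 12.

12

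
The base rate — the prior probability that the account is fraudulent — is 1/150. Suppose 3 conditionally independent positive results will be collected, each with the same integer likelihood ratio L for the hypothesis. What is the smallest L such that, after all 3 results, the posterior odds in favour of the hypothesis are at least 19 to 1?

15

Prior odds = (1/150)/(149/150) = 1/149.
Target odds = 19.
Need L³ ≥ 19 ÷ (1/149) = 2831.
14³ = 2744 < 2831 ≤ 3375 = 15³, so L = 15.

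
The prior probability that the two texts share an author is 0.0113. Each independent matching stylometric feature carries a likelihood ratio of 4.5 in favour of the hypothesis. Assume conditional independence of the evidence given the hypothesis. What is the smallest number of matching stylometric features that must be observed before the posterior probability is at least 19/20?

Prior odds: 0.0113 ÷ 0.9887 = 113/9887.
Likelihood ratio per matching stylometric feature = 4.5.
Target posterior odds = 0.95/0.05 = 19.
Require 4.5ⁿ ≥ 19 ÷ (113/9887) = 187853/113.
4.5⁴ = 410.0625 falls short of 187853/113 but 4.5⁵ = 1845.28125 reaches it, so n = 5.

5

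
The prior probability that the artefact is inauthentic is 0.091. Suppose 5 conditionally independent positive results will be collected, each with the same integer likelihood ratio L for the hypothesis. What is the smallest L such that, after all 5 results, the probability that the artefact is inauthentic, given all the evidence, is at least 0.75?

Prior odds = 0.091/0.909 = 91/909.
Target odds = 0.75/0.25 = 3.
Need L⁵ ≥ 3 ÷ (91/909) = 2727/91.
1⁵ = 1 < 2727/91 ≤ 32 = 2⁵, so L = 2.

2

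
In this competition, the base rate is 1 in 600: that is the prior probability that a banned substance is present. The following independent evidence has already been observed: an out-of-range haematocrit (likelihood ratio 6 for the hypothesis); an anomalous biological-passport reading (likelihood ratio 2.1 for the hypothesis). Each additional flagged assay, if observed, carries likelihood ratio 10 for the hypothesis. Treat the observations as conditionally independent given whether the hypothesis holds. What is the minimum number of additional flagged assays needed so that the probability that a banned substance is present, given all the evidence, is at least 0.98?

Prior odds = (1/600)/(599/600) = 1/599.
Combined Bayes factor of the evidence already in hand = 6 × 2.1 = 12.6.
Odds after that evidence = (1/599) × 12.6 = 63/2995.
Target odds = 0.98/0.02 = 49.
Need 10ⁿ ≥ 49 ÷ (63/2995) = 20965/9.
10³ = 1000 falls short of 20965/9 but 10⁴ = 10000 reaches it, so n = 4.

4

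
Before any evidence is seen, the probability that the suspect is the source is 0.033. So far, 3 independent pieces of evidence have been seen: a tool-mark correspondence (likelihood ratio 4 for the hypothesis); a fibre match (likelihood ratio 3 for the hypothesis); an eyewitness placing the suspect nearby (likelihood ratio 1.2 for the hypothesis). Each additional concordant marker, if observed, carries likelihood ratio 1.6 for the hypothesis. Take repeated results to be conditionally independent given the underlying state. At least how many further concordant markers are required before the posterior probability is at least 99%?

12

Prior odds = 0.033/0.967 = 33/967.
Combined Bayes factor of the evidence already in hand = 4 × 3 × 1.2 = 14.4.
Odds after that evidence = (33/967) × 14.4 = 2376/4835.
Target odds = 0.99/0.01 = 99.
Need 1.6ⁿ ≥ 99 ÷ (2376/4835) = 4835/24.
1.6¹¹ ≈175.922 falls short of 4835/24 but 1.6¹² ≈281.475 reaches it, so n = 12.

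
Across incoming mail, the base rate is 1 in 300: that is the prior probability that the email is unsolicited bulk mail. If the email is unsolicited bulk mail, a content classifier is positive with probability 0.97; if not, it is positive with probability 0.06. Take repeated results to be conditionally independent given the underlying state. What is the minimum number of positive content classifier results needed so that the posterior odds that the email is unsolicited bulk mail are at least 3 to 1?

Prior odds: (1/300) ÷ (299/300) = 1/299.
Likelihood ratio of a positive = 0.97/0.06 = 97/6.
Target odds = 3.
Require (97/6)ⁿ ≥ 3 ÷ (1/299) = 897.
(97/6)² = 9409/36 falls short of 897 but (97/6)³ = 912673/216 reaches it, so n = 3.

3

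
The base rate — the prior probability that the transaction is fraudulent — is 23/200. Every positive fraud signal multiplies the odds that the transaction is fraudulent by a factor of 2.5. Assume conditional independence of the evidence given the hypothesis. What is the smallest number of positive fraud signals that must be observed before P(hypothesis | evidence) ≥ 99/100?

8

Prior odds: 0.115 ÷ 0.885 = 23/177.
Likelihood ratio per positive fraud signal = 2.5.
Target odds: 0.99 ÷ 0.01 = 99.
Need (23/177) × 2.5ⁿ ≥ 99, i.e. 2.5ⁿ ≥ 17523/23.
2.5⁷ = 610.3515625 falls short of 17523/23 but 2.5⁸ = 390625/256 reaches it, so n = 8.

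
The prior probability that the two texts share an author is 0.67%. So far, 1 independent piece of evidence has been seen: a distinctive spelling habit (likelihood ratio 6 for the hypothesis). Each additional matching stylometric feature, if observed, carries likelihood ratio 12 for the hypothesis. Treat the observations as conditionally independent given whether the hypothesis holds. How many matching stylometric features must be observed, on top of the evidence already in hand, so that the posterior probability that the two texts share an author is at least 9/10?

3

Prior odds = 0.0067/0.9933 = 67/9933.
Bayes factor of the evidence already in hand = 6.
Odds after that evidence = (67/9933) × 6 = 134/3311.
Target odds = 0.9/0.1 = 9.
Need 12ⁿ ≥ 9 ÷ (134/3311) = 29799/134.
12² = 144 falls short of 29799/134 but 12³ = 1728 reaches it, so n = 3.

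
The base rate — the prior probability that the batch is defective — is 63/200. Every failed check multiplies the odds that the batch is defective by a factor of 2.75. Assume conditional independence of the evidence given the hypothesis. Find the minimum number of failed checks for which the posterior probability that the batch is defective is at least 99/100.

Prior odds = 0.315/0.685 = 63/137.
Likelihood ratio per failed check = 2.75.
Target posterior odds = 0.99/0.01 = 99.
Require 2.75ⁿ ≥ 99 ÷ (63/137) = 1507/7.
2.75⁵ = 161051/1024 falls short of 1507/7 but 2.75⁶ = 1771561/4096 reaches it, so n = 6.

6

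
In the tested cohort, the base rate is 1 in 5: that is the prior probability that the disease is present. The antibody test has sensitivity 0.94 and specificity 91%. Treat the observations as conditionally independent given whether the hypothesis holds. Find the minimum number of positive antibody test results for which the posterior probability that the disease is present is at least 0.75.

Prior odds: 0.2 ÷ 0.8 = 0.25.
False-positive rate = 1 − 0.91 = 0.09; likelihood ratio of a positive = 0.94/0.09 = 94/9.
Target odds: 0.75 ÷ 0.25 = 3.
Need 0.25 × (94/9)ⁿ ≥ 3, i.e. (94/9)ⁿ ≥ 12.
(94/9)¹ = 94/9 falls short of 12 but (94/9)² = 8836/81 reaches it, so n = 2.

2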